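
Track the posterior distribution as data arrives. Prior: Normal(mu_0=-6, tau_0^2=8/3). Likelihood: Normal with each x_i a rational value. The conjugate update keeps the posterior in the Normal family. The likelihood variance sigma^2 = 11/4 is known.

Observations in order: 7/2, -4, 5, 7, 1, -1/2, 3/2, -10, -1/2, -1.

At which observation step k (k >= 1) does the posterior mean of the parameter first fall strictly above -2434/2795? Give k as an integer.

k = 3

obs 1: x=7/2 → posterior Normal(-86/65, 88/65)
obs 2: x=-4 → posterior Normal(-214/97, 88/97)
obs 3: x=5 → posterior Normal(-18/43, 88/129)
obs 4: x=7 → posterior Normal(170/161, 88/161)
obs 5: x=1 → posterior Normal(202/193, 88/193)
obs 6: x=-1/2 → posterior Normal(62/75, 88/225)
obs 7: x=3/2 → posterior Normal(234/257, 88/257)
obs 8: x=-10 → posterior Normal(-86/289, 88/289)
obs 9: x=-1/2 → posterior Normal(-34/107, 88/321)
obs 10: x=-1 → posterior Normal(-134/353, 88/353)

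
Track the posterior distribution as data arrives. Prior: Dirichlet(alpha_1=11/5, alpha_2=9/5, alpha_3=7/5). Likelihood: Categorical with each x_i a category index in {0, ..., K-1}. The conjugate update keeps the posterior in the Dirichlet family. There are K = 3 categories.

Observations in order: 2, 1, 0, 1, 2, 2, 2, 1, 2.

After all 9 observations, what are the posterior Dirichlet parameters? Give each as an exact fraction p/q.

obs 1: x=2 → posterior Dirichlet(11/5, 9/5, 12/5)
obs 2: x=1 → posterior Dirichlet(11/5, 14/5, 12/5)
obs 3: x=0 → posterior Dirichlet(16/5, 14/5, 12/5)
obs 4: x=1 → posterior Dirichlet(16/5, 19/5, 12/5)
obs 5: x=2 → posterior Dirichlet(16/5, 19/5, 17/5)
obs 6: x=2 → posterior Dirichlet(16/5, 19/5, 22/5)
obs 7: x=2 → posterior Dirichlet(16/5, 19/5, 27/5)
obs 8: x=1 → posterior Dirichlet(16/5, 24/5, 27/5)
obs 9: x=2 → posterior Dirichlet(16/5, 24/5, 32/5)

alpha_1=16/5, alpha_2=24/5, alpha_3=32/5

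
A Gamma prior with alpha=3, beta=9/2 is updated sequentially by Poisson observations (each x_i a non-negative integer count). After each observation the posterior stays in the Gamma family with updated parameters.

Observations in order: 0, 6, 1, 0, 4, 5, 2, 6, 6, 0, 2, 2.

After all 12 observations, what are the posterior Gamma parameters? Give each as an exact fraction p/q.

obs 1: x=0 → posterior Gamma(3, 11/2)
obs 2: x=6 → posterior Gamma(9, 13/2)
obs 3: x=1 → posterior Gamma(10, 15/2)
obs 4: x=0 → posterior Gamma(10, 17/2)
obs 5: x=4 → posterior Gamma(14, 19/2)
obs 6: x=5 → posterior Gamma(19, 21/2)
obs 7: x=2 → posterior Gamma(21, 23/2)
obs 8: x=6 → posterior Gamma(27, 25/2)
obs 9: x=6 → posterior Gamma(33, 27/2)
obs 10: x=0 → posterior Gamma(33, 29/2)
obs 11: x=2 → posterior Gamma(35, 31/2)
obs 12: x=2 → posterior Gamma(37, 33/2)

alpha=37, beta=33/2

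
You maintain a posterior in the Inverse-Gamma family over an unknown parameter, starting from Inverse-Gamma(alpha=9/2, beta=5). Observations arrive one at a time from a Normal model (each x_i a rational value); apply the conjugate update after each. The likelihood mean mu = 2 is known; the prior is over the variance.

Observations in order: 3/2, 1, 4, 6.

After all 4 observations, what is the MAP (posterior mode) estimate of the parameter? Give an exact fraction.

25/12

obs 1: x=3/2 → posterior Inverse-Gamma(5, 41/8)
obs 2: x=1 → posterior Inverse-Gamma(11/2, 45/8)
obs 3: x=4 → posterior Inverse-Gamma(6, 61/8)
obs 4: x=6 → posterior Inverse-Gamma(13/2, 125/8)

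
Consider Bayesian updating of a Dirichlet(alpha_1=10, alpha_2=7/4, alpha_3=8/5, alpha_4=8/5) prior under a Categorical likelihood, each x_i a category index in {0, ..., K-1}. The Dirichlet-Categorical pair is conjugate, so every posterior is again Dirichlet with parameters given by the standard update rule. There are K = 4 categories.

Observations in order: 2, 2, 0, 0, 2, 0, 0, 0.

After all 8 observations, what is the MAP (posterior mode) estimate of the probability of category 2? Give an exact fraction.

72/379

obs 1: x=2 → posterior Dirichlet(10, 7/4, 13/5, 8/5)
obs 2: x=2 → posterior Dirichlet(10, 7/4, 18/5, 8/5)
obs 3: x=0 → posterior Dirichlet(11, 7/4, 18/5, 8/5)
obs 4: x=0 → posterior Dirichlet(12, 7/4, 18/5, 8/5)
obs 5: x=2 → posterior Dirichlet(12, 7/4, 23/5, 8/5)
obs 6: x=0 → posterior Dirichlet(13, 7/4, 23/5, 8/5)
obs 7: x=0 → posterior Dirichlet(14, 7/4, 23/5, 8/5)
obs 8: x=0 → posterior Dirichlet(15, 7/4, 23/5, 8/5)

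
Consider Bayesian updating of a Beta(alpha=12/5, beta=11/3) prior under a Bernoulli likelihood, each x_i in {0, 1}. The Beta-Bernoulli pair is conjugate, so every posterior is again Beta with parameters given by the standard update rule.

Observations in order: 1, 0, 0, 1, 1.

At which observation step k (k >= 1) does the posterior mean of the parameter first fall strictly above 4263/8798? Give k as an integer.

obs 1: x=1 → posterior Beta(17/5, 11/3)
obs 2: x=0 → posterior Beta(17/5, 14/3)
obs 3: x=0 → posterior Beta(17/5, 17/3)
obs 4: x=1 → posterior Beta(22/5, 17/3)
obs 5: x=1 → posterior Beta(27/5, 17/3)

k = 5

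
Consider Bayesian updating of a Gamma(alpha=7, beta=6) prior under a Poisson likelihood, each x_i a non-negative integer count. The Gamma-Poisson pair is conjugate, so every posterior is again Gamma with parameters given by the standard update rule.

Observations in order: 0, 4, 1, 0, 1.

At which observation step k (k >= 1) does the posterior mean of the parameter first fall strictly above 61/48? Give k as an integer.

obs 1: x=0 → posterior Gamma(7, 7)
obs 2: x=4 → posterior Gamma(11, 8)
obs 3: x=1 → posterior Gamma(12, 9)
obs 4: x=0 → posterior Gamma(12, 10)
obs 5: x=1 → posterior Gamma(13, 11)

k = 2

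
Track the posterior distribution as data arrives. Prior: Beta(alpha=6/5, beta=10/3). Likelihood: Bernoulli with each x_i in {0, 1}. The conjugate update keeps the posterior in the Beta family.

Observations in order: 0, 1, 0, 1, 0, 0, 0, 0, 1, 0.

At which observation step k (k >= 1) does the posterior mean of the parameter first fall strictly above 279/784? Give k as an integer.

obs 1: x=0 → posterior Beta(6/5, 13/3)
obs 2: x=1 → posterior Beta(11/5, 13/3)
obs 3: x=0 → posterior Beta(11/5, 16/3)
obs 4: x=1 → posterior Beta(16/5, 16/3)
obs 5: x=0 → posterior Beta(16/5, 19/3)
obs 6: x=0 → posterior Beta(16/5, 22/3)
obs 7: x=0 → posterior Beta(16/5, 25/3)
obs 8: x=0 → posterior Beta(16/5, 28/3)
obs 9: x=1 → posterior Beta(21/5, 28/3)
obs 10: x=0 → posterior Beta(21/5, 31/3)

k = 4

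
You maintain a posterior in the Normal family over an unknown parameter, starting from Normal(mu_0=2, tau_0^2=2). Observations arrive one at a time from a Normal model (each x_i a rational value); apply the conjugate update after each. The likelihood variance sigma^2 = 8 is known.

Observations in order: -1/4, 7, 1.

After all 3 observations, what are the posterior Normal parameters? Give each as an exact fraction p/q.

obs 1: x=-1/4 → posterior Normal(31/20, 8/5)
obs 2: x=7 → posterior Normal(59/24, 4/3)
obs 3: x=1 → posterior Normal(9/4, 8/7)

mu_0=9/4, tau_0^2=8/7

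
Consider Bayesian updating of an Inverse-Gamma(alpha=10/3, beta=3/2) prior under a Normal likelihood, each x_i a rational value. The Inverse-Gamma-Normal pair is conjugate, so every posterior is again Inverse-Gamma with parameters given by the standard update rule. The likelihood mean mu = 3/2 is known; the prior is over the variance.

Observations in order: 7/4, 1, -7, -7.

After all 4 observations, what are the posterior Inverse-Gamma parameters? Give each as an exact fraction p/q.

alpha=16/3, beta=2365/32

obs 1: x=7/4 → posterior Inverse-Gamma(23/6, 49/32)
obs 2: x=1 → posterior Inverse-Gamma(13/3, 53/32)
obs 3: x=-7 → posterior Inverse-Gamma(29/6, 1209/32)
obs 4: x=-7 → posterior Inverse-Gamma(16/3, 2365/32)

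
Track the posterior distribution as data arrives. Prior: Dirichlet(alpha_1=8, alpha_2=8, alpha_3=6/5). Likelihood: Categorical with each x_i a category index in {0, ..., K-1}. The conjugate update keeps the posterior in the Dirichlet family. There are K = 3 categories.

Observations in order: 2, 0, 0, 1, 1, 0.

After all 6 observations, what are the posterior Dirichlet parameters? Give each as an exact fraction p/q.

obs 1: x=2 → posterior Dirichlet(8, 8, 11/5)
obs 2: x=0 → posterior Dirichlet(9, 8, 11/5)
obs 3: x=0 → posterior Dirichlet(10, 8, 11/5)
obs 4: x=1 → posterior Dirichlet(10, 9, 11/5)
obs 5: x=1 → posterior Dirichlet(10, 10, 11/5)
obs 6: x=0 → posterior Dirichlet(11, 10, 11/5)

alpha_1=11, alpha_2=10, alpha_3=11/5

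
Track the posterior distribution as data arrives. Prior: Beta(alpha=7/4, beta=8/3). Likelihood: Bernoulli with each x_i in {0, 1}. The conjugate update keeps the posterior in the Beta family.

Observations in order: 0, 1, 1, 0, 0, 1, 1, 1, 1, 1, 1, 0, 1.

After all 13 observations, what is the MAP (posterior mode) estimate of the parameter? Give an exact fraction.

obs 1: x=0 → posterior Beta(7/4, 11/3)
obs 2: x=1 → posterior Beta(11/4, 11/3)
obs 3: x=1 → posterior Beta(15/4, 11/3)
obs 4: x=0 → posterior Beta(15/4, 14/3)
obs 5: x=0 → posterior Beta(15/4, 17/3)
obs 6: x=1 → posterior Beta(19/4, 17/3)
obs 7: x=1 → posterior Beta(23/4, 17/3)
obs 8: x=1 → posterior Beta(27/4, 17/3)
obs 9: x=1 → posterior Beta(31/4, 17/3)
obs 10: x=1 → posterior Beta(35/4, 17/3)
obs 11: x=1 → posterior Beta(39/4, 17/3)
obs 12: x=0 → posterior Beta(39/4, 20/3)
obs 13: x=1 → posterior Beta(43/4, 20/3)

117/185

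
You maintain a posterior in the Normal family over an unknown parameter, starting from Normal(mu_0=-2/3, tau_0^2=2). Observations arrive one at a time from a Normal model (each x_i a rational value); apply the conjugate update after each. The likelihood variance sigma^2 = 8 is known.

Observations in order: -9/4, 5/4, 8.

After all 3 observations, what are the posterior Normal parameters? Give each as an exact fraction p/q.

mu_0=13/21, tau_0^2=8/7

obs 1: x=-9/4 → posterior Normal(-59/60, 8/5)
obs 2: x=5/4 → posterior Normal(-11/18, 4/3)
obs 3: x=8 → posterior Normal(13/21, 8/7)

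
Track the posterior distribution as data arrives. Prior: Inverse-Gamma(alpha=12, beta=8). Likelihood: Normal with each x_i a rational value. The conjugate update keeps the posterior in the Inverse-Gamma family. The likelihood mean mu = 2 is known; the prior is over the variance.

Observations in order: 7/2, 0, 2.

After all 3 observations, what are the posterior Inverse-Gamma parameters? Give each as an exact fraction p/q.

alpha=27/2, beta=89/8

obs 1: x=7/2 → posterior Inverse-Gamma(25/2, 73/8)
obs 2: x=0 → posterior Inverse-Gamma(13, 89/8)
obs 3: x=2 → posterior Inverse-Gamma(27/2, 89/8)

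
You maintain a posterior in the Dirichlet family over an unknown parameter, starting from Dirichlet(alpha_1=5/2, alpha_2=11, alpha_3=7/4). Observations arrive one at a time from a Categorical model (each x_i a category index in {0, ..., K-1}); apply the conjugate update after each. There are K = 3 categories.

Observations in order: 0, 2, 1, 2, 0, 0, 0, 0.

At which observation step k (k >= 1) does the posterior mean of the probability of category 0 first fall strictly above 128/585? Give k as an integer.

obs 1: x=0 → posterior Dirichlet(7/2, 11, 7/4)
obs 2: x=2 → posterior Dirichlet(7/2, 11, 11/4)
obs 3: x=1 → posterior Dirichlet(7/2, 12, 11/4)
obs 4: x=2 → posterior Dirichlet(7/2, 12, 15/4)
obs 5: x=0 → posterior Dirichlet(9/2, 12, 15/4)
obs 6: x=0 → posterior Dirichlet(11/2, 12, 15/4)
obs 7: x=0 → posterior Dirichlet(13/2, 12, 15/4)
obs 8: x=0 → posterior Dirichlet(15/2, 12, 15/4)

k = 5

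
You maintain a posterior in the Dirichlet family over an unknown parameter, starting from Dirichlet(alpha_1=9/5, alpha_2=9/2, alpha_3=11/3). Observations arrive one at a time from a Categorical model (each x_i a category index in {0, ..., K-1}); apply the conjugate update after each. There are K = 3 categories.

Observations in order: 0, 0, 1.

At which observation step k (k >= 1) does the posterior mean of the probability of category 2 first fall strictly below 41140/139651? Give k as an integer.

k = 3

obs 1: x=0 → posterior Dirichlet(14/5, 9/2, 11/3)
obs 2: x=0 → posterior Dirichlet(19/5, 9/2, 11/3)
obs 3: x=1 → posterior Dirichlet(19/5, 11/2, 11/3)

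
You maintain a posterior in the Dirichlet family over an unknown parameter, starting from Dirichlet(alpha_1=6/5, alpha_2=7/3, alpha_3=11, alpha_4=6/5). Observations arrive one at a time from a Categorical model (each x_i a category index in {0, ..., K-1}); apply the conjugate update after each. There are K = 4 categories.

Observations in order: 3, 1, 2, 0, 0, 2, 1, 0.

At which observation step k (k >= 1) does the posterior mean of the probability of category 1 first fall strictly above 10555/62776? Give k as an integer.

obs 1: x=3 → posterior Dirichlet(6/5, 7/3, 11, 11/5)
obs 2: x=1 → posterior Dirichlet(6/5, 10/3, 11, 11/5)
obs 3: x=2 → posterior Dirichlet(6/5, 10/3, 12, 11/5)
obs 4: x=0 → posterior Dirichlet(11/5, 10/3, 12, 11/5)
obs 5: x=0 → posterior Dirichlet(16/5, 10/3, 12, 11/5)
obs 6: x=2 → posterior Dirichlet(16/5, 10/3, 13, 11/5)
obs 7: x=1 → posterior Dirichlet(16/5, 13/3, 13, 11/5)
obs 8: x=0 → posterior Dirichlet(21/5, 13/3, 13, 11/5)

k = 2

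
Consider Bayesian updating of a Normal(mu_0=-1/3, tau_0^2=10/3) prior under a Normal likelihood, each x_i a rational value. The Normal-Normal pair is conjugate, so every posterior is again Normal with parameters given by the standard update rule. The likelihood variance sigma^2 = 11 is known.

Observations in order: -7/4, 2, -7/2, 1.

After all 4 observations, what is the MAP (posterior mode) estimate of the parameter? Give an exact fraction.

-67/146

obs 1: x=-7/4 → posterior Normal(-57/86, 110/43)
obs 2: x=2 → posterior Normal(-17/106, 110/53)
obs 3: x=-7/2 → posterior Normal(-29/42, 110/63)
obs 4: x=1 → posterior Normal(-67/146, 110/73)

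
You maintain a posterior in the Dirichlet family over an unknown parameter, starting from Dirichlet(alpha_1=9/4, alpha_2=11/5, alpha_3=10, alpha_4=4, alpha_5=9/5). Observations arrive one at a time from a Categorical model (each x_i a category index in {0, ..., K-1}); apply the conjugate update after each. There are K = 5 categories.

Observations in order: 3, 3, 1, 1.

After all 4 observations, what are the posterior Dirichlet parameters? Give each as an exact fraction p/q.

alpha_1=9/4, alpha_2=21/5, alpha_3=10, alpha_4=6, alpha_5=9/5

obs 1: x=3 → posterior Dirichlet(9/4, 11/5, 10, 5, 9/5)
obs 2: x=3 → posterior Dirichlet(9/4, 11/5, 10, 6, 9/5)
obs 3: x=1 → posterior Dirichlet(9/4, 16/5, 10, 6, 9/5)
obs 4: x=1 → posterior Dirichlet(9/4, 21/5, 10, 6, 9/5)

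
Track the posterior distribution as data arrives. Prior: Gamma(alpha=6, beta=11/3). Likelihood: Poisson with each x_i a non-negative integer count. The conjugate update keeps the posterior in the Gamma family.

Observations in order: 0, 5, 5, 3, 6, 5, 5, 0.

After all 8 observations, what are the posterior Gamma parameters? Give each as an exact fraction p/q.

alpha=35, beta=35/3

obs 1: x=0 → posterior Gamma(6, 14/3)
obs 2: x=5 → posterior Gamma(11, 17/3)
obs 3: x=5 → posterior Gamma(16, 20/3)
obs 4: x=3 → posterior Gamma(19, 23/3)
obs 5: x=6 → posterior Gamma(25, 26/3)
obs 6: x=5 → posterior Gamma(30, 29/3)
obs 7: x=5 → posterior Gamma(35, 32/3)
obs 8: x=0 → posterior Gamma(35, 35/3)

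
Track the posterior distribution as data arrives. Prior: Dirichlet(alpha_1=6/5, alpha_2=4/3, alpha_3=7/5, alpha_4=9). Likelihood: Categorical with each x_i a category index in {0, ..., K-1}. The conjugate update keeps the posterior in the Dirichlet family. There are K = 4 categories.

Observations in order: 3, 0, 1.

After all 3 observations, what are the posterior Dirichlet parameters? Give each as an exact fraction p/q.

alpha_1=11/5, alpha_2=7/3, alpha_3=7/5, alpha_4=10

obs 1: x=3 → posterior Dirichlet(6/5, 4/3, 7/5, 10)
obs 2: x=0 → posterior Dirichlet(11/5, 4/3, 7/5, 10)
obs 3: x=1 → posterior Dirichlet(11/5, 7/3, 7/5, 10)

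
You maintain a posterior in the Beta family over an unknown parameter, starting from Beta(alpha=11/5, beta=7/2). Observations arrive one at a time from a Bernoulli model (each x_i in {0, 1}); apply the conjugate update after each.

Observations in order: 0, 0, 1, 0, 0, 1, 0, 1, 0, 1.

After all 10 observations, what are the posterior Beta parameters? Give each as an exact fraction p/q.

obs 1: x=0 → posterior Beta(11/5, 9/2)
obs 2: x=0 → posterior Beta(11/5, 11/2)
obs 3: x=1 → posterior Beta(16/5, 11/2)
obs 4: x=0 → posterior Beta(16/5, 13/2)
obs 5: x=0 → posterior Beta(16/5, 15/2)
obs 6: x=1 → posterior Beta(21/5, 15/2)
obs 7: x=0 → posterior Beta(21/5, 17/2)
obs 8: x=1 → posterior Beta(26/5, 17/2)
obs 9: x=0 → posterior Beta(26/5, 19/2)
obs 10: x=1 → posterior Beta(31/5, 19/2)

alpha=31/5, beta=19/2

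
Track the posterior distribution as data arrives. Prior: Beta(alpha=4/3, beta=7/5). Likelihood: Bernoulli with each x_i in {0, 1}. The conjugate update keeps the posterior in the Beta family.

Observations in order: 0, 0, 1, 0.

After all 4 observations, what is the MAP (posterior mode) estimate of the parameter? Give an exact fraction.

20/71

obs 1: x=0 → posterior Beta(4/3, 12/5)
obs 2: x=0 → posterior Beta(4/3, 17/5)
obs 3: x=1 → posterior Beta(7/3, 17/5)
obs 4: x=0 → posterior Beta(7/3, 22/5)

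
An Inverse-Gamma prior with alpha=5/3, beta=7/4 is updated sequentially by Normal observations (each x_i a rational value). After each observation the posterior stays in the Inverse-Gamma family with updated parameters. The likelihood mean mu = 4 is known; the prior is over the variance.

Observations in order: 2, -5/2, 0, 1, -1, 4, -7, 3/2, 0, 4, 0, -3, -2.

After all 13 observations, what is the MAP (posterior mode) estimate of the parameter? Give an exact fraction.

1032/55

obs 1: x=2 → posterior Inverse-Gamma(13/6, 15/4)
obs 2: x=-5/2 → posterior Inverse-Gamma(8/3, 199/8)
obs 3: x=0 → posterior Inverse-Gamma(19/6, 263/8)
obs 4: x=1 → posterior Inverse-Gamma(11/3, 299/8)
obs 5: x=-1 → posterior Inverse-Gamma(25/6, 399/8)
obs 6: x=4 → posterior Inverse-Gamma(14/3, 399/8)
obs 7: x=-7 → posterior Inverse-Gamma(31/6, 883/8)
obs 8: x=3/2 → posterior Inverse-Gamma(17/3, 227/2)
obs 9: x=0 → posterior Inverse-Gamma(37/6, 243/2)
obs 10: x=4 → posterior Inverse-Gamma(20/3, 243/2)
obs 11: x=0 → posterior Inverse-Gamma(43/6, 259/2)
obs 12: x=-3 → posterior Inverse-Gamma(23/3, 154)
obs 13: x=-2 → posterior Inverse-Gamma(49/6, 172)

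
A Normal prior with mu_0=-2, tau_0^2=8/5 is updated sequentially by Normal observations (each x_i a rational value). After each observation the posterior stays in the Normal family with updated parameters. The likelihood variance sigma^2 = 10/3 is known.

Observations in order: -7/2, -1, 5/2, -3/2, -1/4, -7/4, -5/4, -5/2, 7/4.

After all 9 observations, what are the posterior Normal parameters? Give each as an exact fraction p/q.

obs 1: x=-7/2 → posterior Normal(-92/37, 40/37)
obs 2: x=-1 → posterior Normal(-104/49, 40/49)
obs 3: x=5/2 → posterior Normal(-74/61, 40/61)
obs 4: x=-3/2 → posterior Normal(-92/73, 40/73)
obs 5: x=-1/4 → posterior Normal(-19/17, 8/17)
obs 6: x=-7/4 → posterior Normal(-116/97, 40/97)
obs 7: x=-5/4 → posterior Normal(-131/109, 40/109)
obs 8: x=-5/2 → posterior Normal(-161/121, 40/121)
obs 9: x=7/4 → posterior Normal(-20/19, 40/133)

mu_0=-20/19, tau_0^2=40/133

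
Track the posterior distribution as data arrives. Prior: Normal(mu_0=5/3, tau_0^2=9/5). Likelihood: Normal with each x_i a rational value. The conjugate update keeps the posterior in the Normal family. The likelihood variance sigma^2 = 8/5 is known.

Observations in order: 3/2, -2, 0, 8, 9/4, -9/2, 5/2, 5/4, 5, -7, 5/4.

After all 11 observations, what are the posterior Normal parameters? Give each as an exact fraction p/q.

mu_0=1051/1284, tau_0^2=72/535

obs 1: x=3/2 → posterior Normal(161/102, 72/85)
obs 2: x=-2 → posterior Normal(53/156, 36/65)
obs 3: x=0 → posterior Normal(53/210, 72/175)
obs 4: x=8 → posterior Normal(485/264, 18/55)
obs 5: x=9/4 → posterior Normal(1213/636, 72/265)
obs 6: x=-9/2 → posterior Normal(727/744, 36/155)
obs 7: x=5/2 → posterior Normal(997/852, 72/355)
obs 8: x=5/4 → posterior Normal(283/240, 9/50)
obs 9: x=5 → posterior Normal(418/267, 72/445)
obs 10: x=-7 → posterior Normal(229/294, 36/245)
obs 11: x=5/4 → posterior Normal(1051/1284, 72/535)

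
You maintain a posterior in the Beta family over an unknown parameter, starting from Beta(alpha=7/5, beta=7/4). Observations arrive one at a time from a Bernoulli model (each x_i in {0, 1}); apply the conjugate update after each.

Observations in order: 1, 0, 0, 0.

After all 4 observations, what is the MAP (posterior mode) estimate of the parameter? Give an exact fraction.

obs 1: x=1 → posterior Beta(12/5, 7/4)
obs 2: x=0 → posterior Beta(12/5, 11/4)
obs 3: x=0 → posterior Beta(12/5, 15/4)
obs 4: x=0 → posterior Beta(12/5, 19/4)

28/103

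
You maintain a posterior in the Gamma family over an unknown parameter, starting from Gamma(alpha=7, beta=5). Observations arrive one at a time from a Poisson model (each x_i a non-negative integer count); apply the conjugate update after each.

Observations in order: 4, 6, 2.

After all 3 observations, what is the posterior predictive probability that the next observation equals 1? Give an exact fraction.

2738188573441261568/12157665459056928801

obs 1: x=4 → posterior Gamma(11, 6)
obs 2: x=6 → posterior Gamma(17, 7)
obs 3: x=2 → posterior Gamma(19, 8)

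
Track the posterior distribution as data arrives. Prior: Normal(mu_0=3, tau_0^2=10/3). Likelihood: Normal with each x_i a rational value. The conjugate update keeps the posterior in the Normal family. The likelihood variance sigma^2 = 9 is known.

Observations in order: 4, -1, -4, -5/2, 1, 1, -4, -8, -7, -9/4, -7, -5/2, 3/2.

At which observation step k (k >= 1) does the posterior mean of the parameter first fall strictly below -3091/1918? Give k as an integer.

k = 12

obs 1: x=4 → posterior Normal(121/37, 90/37)
obs 2: x=-1 → posterior Normal(111/47, 90/47)
obs 3: x=-4 → posterior Normal(71/57, 30/19)
obs 4: x=-5/2 → posterior Normal(46/67, 90/67)
obs 5: x=1 → posterior Normal(8/11, 90/77)
obs 6: x=1 → posterior Normal(22/29, 30/29)
obs 7: x=-4 → posterior Normal(26/97, 90/97)
obs 8: x=-8 → posterior Normal(-54/107, 90/107)
obs 9: x=-7 → posterior Normal(-124/117, 10/13)
obs 10: x=-9/4 → posterior Normal(-293/254, 90/127)
obs 11: x=-7 → posterior Normal(-433/274, 90/137)
obs 12: x=-5/2 → posterior Normal(-23/14, 30/49)
obs 13: x=3/2 → posterior Normal(-453/314, 90/157)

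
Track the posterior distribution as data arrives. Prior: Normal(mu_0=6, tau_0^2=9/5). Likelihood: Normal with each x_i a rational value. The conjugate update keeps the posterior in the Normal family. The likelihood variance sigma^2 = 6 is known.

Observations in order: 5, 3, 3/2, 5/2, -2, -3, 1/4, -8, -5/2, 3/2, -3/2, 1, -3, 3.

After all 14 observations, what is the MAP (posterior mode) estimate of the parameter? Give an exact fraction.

obs 1: x=5 → posterior Normal(75/13, 18/13)
obs 2: x=3 → posterior Normal(21/4, 9/8)
obs 3: x=3/2 → posterior Normal(177/38, 18/19)
obs 4: x=5/2 → posterior Normal(48/11, 9/11)
obs 5: x=-2 → posterior Normal(18/5, 18/25)
obs 6: x=-3 → posterior Normal(81/28, 9/14)
obs 7: x=1/4 → posterior Normal(327/124, 18/31)
obs 8: x=-8 → posterior Normal(231/136, 9/17)
obs 9: x=-5/2 → posterior Normal(201/148, 18/37)
obs 10: x=3/2 → posterior Normal(219/160, 9/20)
obs 11: x=-3/2 → posterior Normal(201/172, 18/43)
obs 12: x=1 → posterior Normal(213/184, 9/23)
obs 13: x=-3 → posterior Normal(177/196, 18/49)
obs 14: x=3 → posterior Normal(213/208, 9/26)

213/208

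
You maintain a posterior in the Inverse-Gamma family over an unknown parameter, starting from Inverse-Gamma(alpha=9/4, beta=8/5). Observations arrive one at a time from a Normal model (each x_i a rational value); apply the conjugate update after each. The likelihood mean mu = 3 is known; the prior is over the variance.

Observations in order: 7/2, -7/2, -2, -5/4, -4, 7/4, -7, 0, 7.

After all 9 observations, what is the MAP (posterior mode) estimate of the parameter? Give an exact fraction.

obs 1: x=7/2 → posterior Inverse-Gamma(11/4, 69/40)
obs 2: x=-7/2 → posterior Inverse-Gamma(13/4, 457/20)
obs 3: x=-2 → posterior Inverse-Gamma(15/4, 707/20)
obs 4: x=-5/4 → posterior Inverse-Gamma(17/4, 7101/160)
obs 5: x=-4 → posterior Inverse-Gamma(19/4, 11021/160)
obs 6: x=7/4 → posterior Inverse-Gamma(21/4, 5573/80)
obs 7: x=-7 → posterior Inverse-Gamma(23/4, 9573/80)
obs 8: x=0 → posterior Inverse-Gamma(25/4, 9933/80)
obs 9: x=7 → posterior Inverse-Gamma(27/4, 10573/80)

10573/620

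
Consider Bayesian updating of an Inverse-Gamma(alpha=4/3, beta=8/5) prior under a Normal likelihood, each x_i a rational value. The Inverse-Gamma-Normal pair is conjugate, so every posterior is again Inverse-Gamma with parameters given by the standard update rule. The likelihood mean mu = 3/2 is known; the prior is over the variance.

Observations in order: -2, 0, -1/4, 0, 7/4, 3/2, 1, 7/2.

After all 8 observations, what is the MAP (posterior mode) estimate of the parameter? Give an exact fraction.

obs 1: x=-2 → posterior Inverse-Gamma(11/6, 309/40)
obs 2: x=0 → posterior Inverse-Gamma(7/3, 177/20)
obs 3: x=-1/4 → posterior Inverse-Gamma(17/6, 1661/160)
obs 4: x=0 → posterior Inverse-Gamma(10/3, 1841/160)
obs 5: x=7/4 → posterior Inverse-Gamma(23/6, 923/80)
obs 6: x=3/2 → posterior Inverse-Gamma(13/3, 923/80)
obs 7: x=1 → posterior Inverse-Gamma(29/6, 933/80)
obs 8: x=7/2 → posterior Inverse-Gamma(16/3, 1093/80)

3279/1520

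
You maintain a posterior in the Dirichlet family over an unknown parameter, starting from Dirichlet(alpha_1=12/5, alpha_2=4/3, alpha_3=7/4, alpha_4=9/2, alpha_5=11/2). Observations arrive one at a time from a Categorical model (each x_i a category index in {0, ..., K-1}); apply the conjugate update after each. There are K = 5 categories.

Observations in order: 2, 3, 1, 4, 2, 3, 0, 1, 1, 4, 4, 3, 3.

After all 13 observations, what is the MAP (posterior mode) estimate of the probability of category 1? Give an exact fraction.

obs 1: x=2 → posterior Dirichlet(12/5, 4/3, 11/4, 9/2, 11/2)
obs 2: x=3 → posterior Dirichlet(12/5, 4/3, 11/4, 11/2, 11/2)
obs 3: x=1 → posterior Dirichlet(12/5, 7/3, 11/4, 11/2, 11/2)
obs 4: x=4 → posterior Dirichlet(12/5, 7/3, 11/4, 11/2, 13/2)
obs 5: x=2 → posterior Dirichlet(12/5, 7/3, 15/4, 11/2, 13/2)
obs 6: x=3 → posterior Dirichlet(12/5, 7/3, 15/4, 13/2, 13/2)
obs 7: x=0 → posterior Dirichlet(17/5, 7/3, 15/4, 13/2, 13/2)
obs 8: x=1 → posterior Dirichlet(17/5, 10/3, 15/4, 13/2, 13/2)
obs 9: x=1 → posterior Dirichlet(17/5, 13/3, 15/4, 13/2, 13/2)
obs 10: x=4 → posterior Dirichlet(17/5, 13/3, 15/4, 13/2, 15/2)
obs 11: x=4 → posterior Dirichlet(17/5, 13/3, 15/4, 13/2, 17/2)
obs 12: x=3 → posterior Dirichlet(17/5, 13/3, 15/4, 15/2, 17/2)
obs 13: x=3 → posterior Dirichlet(17/5, 13/3, 15/4, 17/2, 17/2)

200/1409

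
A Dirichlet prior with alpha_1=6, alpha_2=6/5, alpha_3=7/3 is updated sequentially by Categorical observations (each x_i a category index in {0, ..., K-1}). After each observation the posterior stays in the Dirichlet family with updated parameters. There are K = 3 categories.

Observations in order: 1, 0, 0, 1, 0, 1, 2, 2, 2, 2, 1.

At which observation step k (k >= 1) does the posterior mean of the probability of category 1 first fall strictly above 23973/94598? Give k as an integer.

obs 1: x=1 → posterior Dirichlet(6, 11/5, 7/3)
obs 2: x=0 → posterior Dirichlet(7, 11/5, 7/3)
obs 3: x=0 → posterior Dirichlet(8, 11/5, 7/3)
obs 4: x=1 → posterior Dirichlet(8, 16/5, 7/3)
obs 5: x=0 → posterior Dirichlet(9, 16/5, 7/3)
obs 6: x=1 → posterior Dirichlet(9, 21/5, 7/3)
obs 7: x=2 → posterior Dirichlet(9, 21/5, 10/3)
obs 8: x=2 → posterior Dirichlet(9, 21/5, 13/3)
obs 9: x=2 → posterior Dirichlet(9, 21/5, 16/3)
obs 10: x=2 → posterior Dirichlet(9, 21/5, 19/3)
obs 11: x=1 → posterior Dirichlet(9, 26/5, 19/3)

k = 6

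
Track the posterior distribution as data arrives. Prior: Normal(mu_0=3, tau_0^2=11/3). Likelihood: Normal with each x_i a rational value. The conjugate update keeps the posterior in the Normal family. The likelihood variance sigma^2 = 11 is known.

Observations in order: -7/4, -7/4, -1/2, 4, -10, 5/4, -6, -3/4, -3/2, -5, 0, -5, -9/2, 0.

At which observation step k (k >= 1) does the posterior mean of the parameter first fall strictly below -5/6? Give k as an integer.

k = 10

obs 1: x=-7/4 → posterior Normal(29/16, 11/4)
obs 2: x=-7/4 → posterior Normal(11/10, 11/5)
obs 3: x=-1/2 → posterior Normal(5/6, 11/6)
obs 4: x=4 → posterior Normal(9/7, 11/7)
obs 5: x=-10 → posterior Normal(-1/8, 11/8)
obs 6: x=5/4 → posterior Normal(1/36, 11/9)
obs 7: x=-6 → posterior Normal(-23/40, 11/10)
obs 8: x=-3/4 → posterior Normal(-13/22, 1)
obs 9: x=-3/2 → posterior Normal(-2/3, 11/12)
obs 10: x=-5 → posterior Normal(-1, 11/13)
obs 11: x=0 → posterior Normal(-13/14, 11/14)
obs 12: x=-5 → posterior Normal(-6/5, 11/15)
obs 13: x=-9/2 → posterior Normal(-45/32, 11/16)
obs 14: x=0 → posterior Normal(-45/34, 11/17)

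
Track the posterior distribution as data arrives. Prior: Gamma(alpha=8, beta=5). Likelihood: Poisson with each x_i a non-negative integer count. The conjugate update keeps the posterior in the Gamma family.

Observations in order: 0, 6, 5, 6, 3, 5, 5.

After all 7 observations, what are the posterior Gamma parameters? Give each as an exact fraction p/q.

alpha=38, beta=12

obs 1: x=0 → posterior Gamma(8, 6)
obs 2: x=6 → posterior Gamma(14, 7)
obs 3: x=5 → posterior Gamma(19, 8)
obs 4: x=6 → posterior Gamma(25, 9)
obs 5: x=3 → posterior Gamma(28, 10)
obs 6: x=5 → posterior Gamma(33, 11)
obs 7: x=5 → posterior Gamma(38, 12)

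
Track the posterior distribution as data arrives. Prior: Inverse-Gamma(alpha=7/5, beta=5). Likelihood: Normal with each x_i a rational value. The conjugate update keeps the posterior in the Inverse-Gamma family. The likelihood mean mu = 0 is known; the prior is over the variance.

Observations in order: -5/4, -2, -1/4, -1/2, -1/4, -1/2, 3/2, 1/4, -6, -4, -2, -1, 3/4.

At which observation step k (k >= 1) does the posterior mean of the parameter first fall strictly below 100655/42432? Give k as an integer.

obs 1: x=-5/4 → posterior Inverse-Gamma(19/10, 185/32)
obs 2: x=-2 → posterior Inverse-Gamma(12/5, 249/32)
obs 3: x=-1/4 → posterior Inverse-Gamma(29/10, 125/16)
obs 4: x=-1/2 → posterior Inverse-Gamma(17/5, 127/16)
obs 5: x=-1/4 → posterior Inverse-Gamma(39/10, 255/32)
obs 6: x=-1/2 → posterior Inverse-Gamma(22/5, 259/32)
obs 7: x=3/2 → posterior Inverse-Gamma(49/10, 295/32)
obs 8: x=1/4 → posterior Inverse-Gamma(27/5, 37/4)
obs 9: x=-6 → posterior Inverse-Gamma(59/10, 109/4)
obs 10: x=-4 → posterior Inverse-Gamma(32/5, 141/4)
obs 11: x=-2 → posterior Inverse-Gamma(69/10, 149/4)
obs 12: x=-1 → posterior Inverse-Gamma(37/5, 151/4)
obs 13: x=3/4 → posterior Inverse-Gamma(79/10, 1217/32)

k = 7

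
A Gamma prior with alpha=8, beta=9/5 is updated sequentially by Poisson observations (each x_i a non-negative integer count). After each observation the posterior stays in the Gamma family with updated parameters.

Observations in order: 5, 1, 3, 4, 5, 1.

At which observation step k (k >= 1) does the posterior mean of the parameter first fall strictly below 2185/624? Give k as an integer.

k = 6

obs 1: x=5 → posterior Gamma(13, 14/5)
obs 2: x=1 → posterior Gamma(14, 19/5)
obs 3: x=3 → posterior Gamma(17, 24/5)
obs 4: x=4 → posterior Gamma(21, 29/5)
obs 5: x=5 → posterior Gamma(26, 34/5)
obs 6: x=1 → posterior Gamma(27, 39/5)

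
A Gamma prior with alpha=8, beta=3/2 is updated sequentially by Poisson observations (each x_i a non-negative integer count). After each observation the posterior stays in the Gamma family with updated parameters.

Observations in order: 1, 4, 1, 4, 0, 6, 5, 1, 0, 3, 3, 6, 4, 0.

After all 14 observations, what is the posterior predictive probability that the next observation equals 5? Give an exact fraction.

27156241363258398447947561109056256773067957067834069449027234298487761521920/278106368284019834975553700094962919414183375617767113232413626310384666309217

obs 1: x=1 → posterior Gamma(9, 5/2)
obs 2: x=4 → posterior Gamma(13, 7/2)
obs 3: x=1 → posterior Gamma(14, 9/2)
obs 4: x=4 → posterior Gamma(18, 11/2)
obs 5: x=0 → posterior Gamma(18, 13/2)
obs 6: x=6 → posterior Gamma(24, 15/2)
obs 7: x=5 → posterior Gamma(29, 17/2)
obs 8: x=1 → posterior Gamma(30, 19/2)
obs 9: x=0 → posterior Gamma(30, 21/2)
obs 10: x=3 → posterior Gamma(33, 23/2)
obs 11: x=3 → posterior Gamma(36, 25/2)
obs 12: x=6 → posterior Gamma(42, 27/2)
obs 13: x=4 → posterior Gamma(46, 29/2)
obs 14: x=0 → posterior Gamma(46, 31/2)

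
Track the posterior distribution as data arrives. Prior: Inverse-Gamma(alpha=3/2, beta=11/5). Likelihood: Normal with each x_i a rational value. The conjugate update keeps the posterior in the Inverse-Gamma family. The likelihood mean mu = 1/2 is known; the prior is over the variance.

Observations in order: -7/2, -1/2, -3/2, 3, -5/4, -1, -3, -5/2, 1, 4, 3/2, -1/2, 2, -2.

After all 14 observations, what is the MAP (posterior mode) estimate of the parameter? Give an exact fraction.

obs 1: x=-7/2 → posterior Inverse-Gamma(2, 51/5)
obs 2: x=-1/2 → posterior Inverse-Gamma(5/2, 107/10)
obs 3: x=-3/2 → posterior Inverse-Gamma(3, 127/10)
obs 4: x=3 → posterior Inverse-Gamma(7/2, 633/40)
obs 5: x=-5/4 → posterior Inverse-Gamma(4, 2777/160)
obs 6: x=-1 → posterior Inverse-Gamma(9/2, 2957/160)
obs 7: x=-3 → posterior Inverse-Gamma(5, 3937/160)
obs 8: x=-5/2 → posterior Inverse-Gamma(11/2, 4657/160)
obs 9: x=1 → posterior Inverse-Gamma(6, 4677/160)
obs 10: x=4 → posterior Inverse-Gamma(13/2, 5657/160)
obs 11: x=3/2 → posterior Inverse-Gamma(7, 5737/160)
obs 12: x=-1/2 → posterior Inverse-Gamma(15/2, 5817/160)
obs 13: x=2 → posterior Inverse-Gamma(8, 5997/160)
obs 14: x=-2 → posterior Inverse-Gamma(17/2, 6497/160)

6497/1520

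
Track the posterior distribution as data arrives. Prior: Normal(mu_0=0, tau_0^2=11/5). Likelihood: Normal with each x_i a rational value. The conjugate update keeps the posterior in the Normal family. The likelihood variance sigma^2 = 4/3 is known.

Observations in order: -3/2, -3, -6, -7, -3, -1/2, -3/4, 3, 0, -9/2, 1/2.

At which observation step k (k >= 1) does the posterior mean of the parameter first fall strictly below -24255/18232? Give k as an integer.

obs 1: x=-3/2 → posterior Normal(-99/106, 44/53)
obs 2: x=-3 → posterior Normal(-297/172, 22/43)
obs 3: x=-6 → posterior Normal(-99/34, 44/119)
obs 4: x=-7 → posterior Normal(-1155/304, 11/38)
obs 5: x=-3 → posterior Normal(-1353/370, 44/185)
obs 6: x=-1/2 → posterior Normal(-693/218, 22/109)
obs 7: x=-3/4 → posterior Normal(-2871/1004, 44/251)
obs 8: x=3 → posterior Normal(-2475/1136, 11/71)
obs 9: x=0 → posterior Normal(-2475/1268, 44/317)
obs 10: x=-9/2 → posterior Normal(-3069/1400, 22/175)
obs 11: x=1/2 → posterior Normal(-3003/1532, 44/383)

k = 2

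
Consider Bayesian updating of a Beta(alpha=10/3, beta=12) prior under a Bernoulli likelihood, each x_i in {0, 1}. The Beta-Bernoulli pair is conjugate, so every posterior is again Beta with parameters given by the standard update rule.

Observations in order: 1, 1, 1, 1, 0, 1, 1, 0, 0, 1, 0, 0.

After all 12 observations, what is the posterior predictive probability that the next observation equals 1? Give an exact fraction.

obs 1: x=1 → posterior Beta(13/3, 12)
obs 2: x=1 → posterior Beta(16/3, 12)
obs 3: x=1 → posterior Beta(19/3, 12)
obs 4: x=1 → posterior Beta(22/3, 12)
obs 5: x=0 → posterior Beta(22/3, 13)
obs 6: x=1 → posterior Beta(25/3, 13)
obs 7: x=1 → posterior Beta(28/3, 13)
obs 8: x=0 → posterior Beta(28/3, 14)
obs 9: x=0 → posterior Beta(28/3, 15)
obs 10: x=1 → posterior Beta(31/3, 15)
obs 11: x=0 → posterior Beta(31/3, 16)
obs 12: x=0 → posterior Beta(31/3, 17)

31/82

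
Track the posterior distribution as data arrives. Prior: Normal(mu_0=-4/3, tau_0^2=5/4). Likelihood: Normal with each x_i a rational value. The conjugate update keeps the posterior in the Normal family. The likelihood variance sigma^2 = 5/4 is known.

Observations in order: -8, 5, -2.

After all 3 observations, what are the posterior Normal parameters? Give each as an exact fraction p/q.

mu_0=-19/12, tau_0^2=5/16

obs 1: x=-8 → posterior Normal(-14/3, 5/8)
obs 2: x=5 → posterior Normal(-13/9, 5/12)
obs 3: x=-2 → posterior Normal(-19/12, 5/16)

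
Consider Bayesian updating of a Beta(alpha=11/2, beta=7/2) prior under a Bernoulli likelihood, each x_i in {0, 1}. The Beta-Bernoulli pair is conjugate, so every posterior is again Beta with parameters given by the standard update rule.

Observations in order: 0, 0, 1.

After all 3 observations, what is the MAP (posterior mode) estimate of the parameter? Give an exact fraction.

obs 1: x=0 → posterior Beta(11/2, 9/2)
obs 2: x=0 → posterior Beta(11/2, 11/2)
obs 3: x=1 → posterior Beta(13/2, 11/2)

11/20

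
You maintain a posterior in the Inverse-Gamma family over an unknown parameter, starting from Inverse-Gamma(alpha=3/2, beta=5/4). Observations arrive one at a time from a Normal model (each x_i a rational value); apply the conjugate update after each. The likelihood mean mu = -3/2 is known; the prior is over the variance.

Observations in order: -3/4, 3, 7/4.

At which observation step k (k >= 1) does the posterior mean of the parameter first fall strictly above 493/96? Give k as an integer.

obs 1: x=-3/4 → posterior Inverse-Gamma(2, 49/32)
obs 2: x=3 → posterior Inverse-Gamma(5/2, 373/32)
obs 3: x=7/4 → posterior Inverse-Gamma(3, 271/16)

k = 2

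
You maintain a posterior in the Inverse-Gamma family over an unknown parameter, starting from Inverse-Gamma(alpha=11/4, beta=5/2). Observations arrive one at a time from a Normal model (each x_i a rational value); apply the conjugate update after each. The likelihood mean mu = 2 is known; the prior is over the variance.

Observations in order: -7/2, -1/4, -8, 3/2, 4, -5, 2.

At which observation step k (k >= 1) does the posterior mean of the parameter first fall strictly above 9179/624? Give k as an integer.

obs 1: x=-7/2 → posterior Inverse-Gamma(13/4, 141/8)
obs 2: x=-1/4 → posterior Inverse-Gamma(15/4, 645/32)
obs 3: x=-8 → posterior Inverse-Gamma(17/4, 2245/32)
obs 4: x=3/2 → posterior Inverse-Gamma(19/4, 2249/32)
obs 5: x=4 → posterior Inverse-Gamma(21/4, 2313/32)
obs 6: x=-5 → posterior Inverse-Gamma(23/4, 3097/32)
obs 7: x=2 → posterior Inverse-Gamma(25/4, 3097/32)

k = 3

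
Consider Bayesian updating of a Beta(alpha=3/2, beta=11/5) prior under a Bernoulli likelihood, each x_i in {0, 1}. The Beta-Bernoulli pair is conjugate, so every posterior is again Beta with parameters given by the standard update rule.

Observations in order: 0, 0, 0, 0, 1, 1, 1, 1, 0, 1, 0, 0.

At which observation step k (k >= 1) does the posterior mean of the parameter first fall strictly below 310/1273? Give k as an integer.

obs 1: x=0 → posterior Beta(3/2, 16/5)
obs 2: x=0 → posterior Beta(3/2, 21/5)
obs 3: x=0 → posterior Beta(3/2, 26/5)
obs 4: x=0 → posterior Beta(3/2, 31/5)
obs 5: x=1 → posterior Beta(5/2, 31/5)
obs 6: x=1 → posterior Beta(7/2, 31/5)
obs 7: x=1 → posterior Beta(9/2, 31/5)
obs 8: x=1 → posterior Beta(11/2, 31/5)
obs 9: x=0 → posterior Beta(11/2, 36/5)
obs 10: x=1 → posterior Beta(13/2, 36/5)
obs 11: x=0 → posterior Beta(13/2, 41/5)
obs 12: x=0 → posterior Beta(13/2, 46/5)

k = 3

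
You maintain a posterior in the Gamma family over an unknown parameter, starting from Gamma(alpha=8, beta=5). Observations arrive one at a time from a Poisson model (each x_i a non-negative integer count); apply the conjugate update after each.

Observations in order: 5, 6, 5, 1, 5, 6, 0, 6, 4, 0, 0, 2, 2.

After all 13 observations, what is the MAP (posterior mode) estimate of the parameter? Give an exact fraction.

obs 1: x=5 → posterior Gamma(13, 6)
obs 2: x=6 → posterior Gamma(19, 7)
obs 3: x=5 → posterior Gamma(24, 8)
obs 4: x=1 → posterior Gamma(25, 9)
obs 5: x=5 → posterior Gamma(30, 10)
obs 6: x=6 → posterior Gamma(36, 11)
obs 7: x=0 → posterior Gamma(36, 12)
obs 8: x=6 → posterior Gamma(42, 13)
obs 9: x=4 → posterior Gamma(46, 14)
obs 10: x=0 → posterior Gamma(46, 15)
obs 11: x=0 → posterior Gamma(46, 16)
obs 12: x=2 → posterior Gamma(48, 17)
obs 13: x=2 → posterior Gamma(50, 18)

49/18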